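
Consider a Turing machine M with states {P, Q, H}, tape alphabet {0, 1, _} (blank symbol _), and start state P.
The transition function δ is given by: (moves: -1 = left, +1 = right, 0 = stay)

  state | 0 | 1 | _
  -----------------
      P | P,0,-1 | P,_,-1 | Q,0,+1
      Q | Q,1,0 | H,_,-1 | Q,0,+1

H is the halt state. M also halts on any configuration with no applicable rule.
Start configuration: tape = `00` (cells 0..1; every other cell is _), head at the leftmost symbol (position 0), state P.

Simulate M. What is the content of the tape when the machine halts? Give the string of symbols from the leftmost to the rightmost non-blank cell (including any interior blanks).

0_0

state=P head=0 tape=_[0]0   (P,0)→(P,0,-1)
state=P head=-1 tape=[_]00   (P,_)→(Q,0,+1)
state=Q head=0 tape=0[0]0   (Q,0)→(Q,1,0)
state=Q head=0 tape=0[1]0   (Q,1)→(H,_,-1)
state=H head=-1 tape=[0]_0
The non-blank tape span at halt is 0_0.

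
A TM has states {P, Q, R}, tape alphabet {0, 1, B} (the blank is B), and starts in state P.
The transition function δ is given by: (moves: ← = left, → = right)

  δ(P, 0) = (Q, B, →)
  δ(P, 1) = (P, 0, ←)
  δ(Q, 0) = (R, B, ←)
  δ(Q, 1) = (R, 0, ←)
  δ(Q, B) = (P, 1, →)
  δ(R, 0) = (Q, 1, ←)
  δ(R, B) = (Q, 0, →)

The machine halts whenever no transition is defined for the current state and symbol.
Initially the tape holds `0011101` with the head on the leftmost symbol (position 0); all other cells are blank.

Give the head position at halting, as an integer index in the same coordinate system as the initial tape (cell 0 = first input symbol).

-2

P | BB[0]011101   read 0 → write B, move →, go to Q
Q | BBB[0]11101   read 0 → write B, move ←, go to R
R | BB[B]B11101   read B → write 0, move →, go to Q
Q | BB0[B]11101   read B → write 1, move →, go to P
P | BB01[1]1101   read 1 → write 0, move ←, go to P
P | BB0[1]01101   read 1 → write 0, move ←, go to P
P | BB[0]001101   read 0 → write B, move →, go to Q
Q | BBB[0]01101   read 0 → write B, move ←, go to R
R | BB[B]B01101   read B → write 0, move →, go to Q
Q | BB0[B]01101   read B → write 1, move →, go to P
P | BB01[0]1101   read 0 → write B, move →, go to Q
Q | BB01B[1]101   read 1 → write 0, move ←, go to R
R | BB01[B]0101   read B → write 0, move →, go to Q
Q | BB010[0]101   read 0 → write B, move ←, go to R
R | BB01[0]B101   read 0 → write 1, move ←, go to Q
Q | BB0[1]1B101   read 1 → write 0, move ←, go to R
R | BB[0]01B101   read 0 → write 1, move ←, go to Q
Q | B[B]101B101   read B → write 1, move →, go to P
P | B1[1]01B101   read 1 → write 0, move ←, go to P
P | B[1]001B101   read 1 → write 0, move ←, go to P
P | [B]0001B101
At halt the head is at cell -2.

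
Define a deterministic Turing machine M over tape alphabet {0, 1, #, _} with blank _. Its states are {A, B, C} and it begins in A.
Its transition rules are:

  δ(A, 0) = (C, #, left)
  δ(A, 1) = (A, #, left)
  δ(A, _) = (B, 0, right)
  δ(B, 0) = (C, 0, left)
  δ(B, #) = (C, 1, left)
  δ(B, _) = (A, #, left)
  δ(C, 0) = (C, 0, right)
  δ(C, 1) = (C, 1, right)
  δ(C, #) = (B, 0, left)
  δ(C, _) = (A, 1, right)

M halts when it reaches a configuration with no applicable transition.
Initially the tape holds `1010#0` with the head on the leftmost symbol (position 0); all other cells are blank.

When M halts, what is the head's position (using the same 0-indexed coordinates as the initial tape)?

state=A head=0 tape=_[1]010#0___   (A,1)→(A,#,left)
state=A head=-1 tape=[_]#010#0___   (A,_)→(B,0,right)
state=B head=0 tape=0[#]010#0___   (B,#)→(C,1,left)
state=C head=-1 tape=[0]1010#0___   (C,0)→(C,0,right)
state=C head=0 tape=0[1]010#0___   (C,1)→(C,1,right)
state=C head=1 tape=01[0]10#0___   (C,0)→(C,0,right)
state=C head=2 tape=010[1]0#0___   (C,1)→(C,1,right)
state=C head=3 tape=0101[0]#0___   (C,0)→(C,0,right)
state=C head=4 tape=01010[#]0___   (C,#)→(B,0,left)
state=B head=3 tape=0101[0]00___   (B,0)→(C,0,left)
state=C head=2 tape=010[1]000___   (C,1)→(C,1,right)
state=C head=3 tape=0101[0]00___   (C,0)→(C,0,right)
state=C head=4 tape=01010[0]0___   (C,0)→(C,0,right)
state=C head=5 tape=010100[0]___   (C,0)→(C,0,right)
state=C head=6 tape=0101000[_]__   (C,_)→(A,1,right)
state=A head=7 tape=01010001[_]_   (A,_)→(B,0,right)
state=B head=8 tape=010100010[_]   (B,_)→(A,#,left)
state=A head=7 tape=01010001[0]#   (A,0)→(C,#,left)
state=C head=6 tape=0101000[1]##   (C,1)→(C,1,right)
state=C head=7 tape=01010001[#]#   (C,#)→(B,0,left)
state=B head=6 tape=0101000[1]0#
At halt the head is at cell 6.

6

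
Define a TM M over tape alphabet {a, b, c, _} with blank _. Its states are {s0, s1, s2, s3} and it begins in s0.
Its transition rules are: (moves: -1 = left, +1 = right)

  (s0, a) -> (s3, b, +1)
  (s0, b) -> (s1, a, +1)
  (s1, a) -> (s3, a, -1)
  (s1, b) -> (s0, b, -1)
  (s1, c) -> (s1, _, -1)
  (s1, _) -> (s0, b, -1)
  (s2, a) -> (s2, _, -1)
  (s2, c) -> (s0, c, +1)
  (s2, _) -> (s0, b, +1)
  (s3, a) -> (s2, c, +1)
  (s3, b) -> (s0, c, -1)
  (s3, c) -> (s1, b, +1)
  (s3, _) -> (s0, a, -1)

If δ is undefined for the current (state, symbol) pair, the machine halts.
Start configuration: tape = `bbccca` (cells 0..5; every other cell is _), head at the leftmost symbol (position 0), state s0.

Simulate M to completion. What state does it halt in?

state=s0 head=0 tape=__[b]bccca   (s0,b)→(s1,a,+1)
state=s1 head=1 tape=__a[b]ccca   (s1,b)→(s0,b,-1)
state=s0 head=0 tape=__[a]bccca   (s0,a)→(s3,b,+1)
state=s3 head=1 tape=__b[b]ccca   (s3,b)→(s0,c,-1)
state=s0 head=0 tape=__[b]cccca   (s0,b)→(s1,a,+1)
state=s1 head=1 tape=__a[c]ccca   (s1,c)→(s1,_,-1)
state=s1 head=0 tape=__[a]_ccca   (s1,a)→(s3,a,-1)
state=s3 head=-1 tape=_[_]a_ccca   (s3,_)→(s0,a,-1)
state=s0 head=-2 tape=[_]aa_ccca
No transition is defined for (s0, _); M halts in state s0.

s0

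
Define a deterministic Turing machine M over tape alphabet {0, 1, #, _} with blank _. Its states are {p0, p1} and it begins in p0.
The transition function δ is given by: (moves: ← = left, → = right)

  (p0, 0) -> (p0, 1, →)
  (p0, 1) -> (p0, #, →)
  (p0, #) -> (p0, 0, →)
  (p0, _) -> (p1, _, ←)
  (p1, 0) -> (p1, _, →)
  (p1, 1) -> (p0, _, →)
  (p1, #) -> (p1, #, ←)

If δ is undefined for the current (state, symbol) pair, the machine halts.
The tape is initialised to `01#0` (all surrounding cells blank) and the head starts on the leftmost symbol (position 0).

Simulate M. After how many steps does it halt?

7

state=p0 head=0 tape=[0]1#0_   (p0,0)→(p0,1,→)
state=p0 head=1 tape=1[1]#0_   (p0,1)→(p0,#,→)
state=p0 head=2 tape=1#[#]0_   (p0,#)→(p0,0,→)
state=p0 head=3 tape=1#0[0]_   (p0,0)→(p0,1,→)
state=p0 head=4 tape=1#01[_]   (p0,_)→(p1,_,←)
state=p1 head=3 tape=1#0[1]_   (p1,1)→(p0,_,→)
state=p0 head=4 tape=1#0_[_]   (p0,_)→(p1,_,←)
state=p1 head=3 tape=1#0[_]_
M halts after 7 transitions.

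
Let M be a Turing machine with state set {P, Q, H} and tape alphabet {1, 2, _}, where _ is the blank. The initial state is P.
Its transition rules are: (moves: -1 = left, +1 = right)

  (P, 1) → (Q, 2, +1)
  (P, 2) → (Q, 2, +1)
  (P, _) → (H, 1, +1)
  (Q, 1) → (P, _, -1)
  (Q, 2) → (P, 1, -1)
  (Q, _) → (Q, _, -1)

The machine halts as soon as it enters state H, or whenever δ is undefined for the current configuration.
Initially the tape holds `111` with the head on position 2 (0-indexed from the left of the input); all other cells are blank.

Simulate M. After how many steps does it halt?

14

P | _11[1]_   read 1 → write 2, move +1, go to Q
Q | _112[_]   read _ → write _, move -1, go to Q
Q | _11[2]_   read 2 → write 1, move -1, go to P
P | _1[1]1_   read 1 → write 2, move +1, go to Q
Q | _12[1]_   read 1 → write _, move -1, go to P
P | _1[2]__   read 2 → write 2, move +1, go to Q
Q | _12[_]_   read _ → write _, move -1, go to Q
Q | _1[2]__   read 2 → write 1, move -1, go to P
P | _[1]1__   read 1 → write 2, move +1, go to Q
Q | _2[1]__   read 1 → write _, move -1, go to P
P | _[2]___   read 2 → write 2, move +1, go to Q
Q | _2[_]__   read _ → write _, move -1, go to Q
Q | _[2]___   read 2 → write 1, move -1, go to P
P | [_]1___   read _ → write 1, move +1, go to H
H | 1[1]___
M halts after 14 transitions.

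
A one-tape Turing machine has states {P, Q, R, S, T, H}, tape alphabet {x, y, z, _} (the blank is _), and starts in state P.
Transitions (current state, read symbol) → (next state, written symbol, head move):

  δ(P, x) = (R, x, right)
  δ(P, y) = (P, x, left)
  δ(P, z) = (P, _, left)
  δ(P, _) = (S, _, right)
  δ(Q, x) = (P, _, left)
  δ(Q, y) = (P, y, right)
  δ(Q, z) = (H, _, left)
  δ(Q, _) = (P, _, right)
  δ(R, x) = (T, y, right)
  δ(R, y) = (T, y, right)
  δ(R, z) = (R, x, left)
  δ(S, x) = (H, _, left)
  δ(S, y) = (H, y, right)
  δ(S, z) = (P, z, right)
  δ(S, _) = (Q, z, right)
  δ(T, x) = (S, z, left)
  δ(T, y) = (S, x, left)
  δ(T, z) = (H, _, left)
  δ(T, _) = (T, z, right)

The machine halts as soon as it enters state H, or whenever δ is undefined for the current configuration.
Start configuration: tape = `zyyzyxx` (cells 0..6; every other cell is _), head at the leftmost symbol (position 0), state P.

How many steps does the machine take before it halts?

P | _[z]yyzyxx   read z → write _, move left, go to P
P | [_]_yyzyxx   read _ → write _, move right, go to S
S | _[_]yyzyxx   read _ → write z, move right, go to Q
Q | _z[y]yzyxx   read y → write y, move right, go to P
P | _zy[y]zyxx   read y → write x, move left, go to P
P | _z[y]xzyxx   read y → write x, move left, go to P
P | _[z]xxzyxx   read z → write _, move left, go to P
P | [_]_xxzyxx   read _ → write _, move right, go to S
S | _[_]xxzyxx   read _ → write z, move right, go to Q
Q | _z[x]xzyxx   read x → write _, move left, go to P
P | _[z]_xzyxx   read z → write _, move left, go to P
P | [_]__xzyxx   read _ → write _, move right, go to S
S | _[_]_xzyxx   read _ → write z, move right, go to Q
Q | _z[_]xzyxx   read _ → write _, move right, go to P
P | _z_[x]zyxx   read x → write x, move right, go to R
R | _z_x[z]yxx   read z → write x, move left, go to R
R | _z_[x]xyxx   read x → write y, move right, go to T
T | _z_y[x]yxx   read x → write z, move left, go to S
S | _z_[y]zyxx   read y → write y, move right, go to H
H | _z_y[z]yxx
M halts after 19 transitions.

19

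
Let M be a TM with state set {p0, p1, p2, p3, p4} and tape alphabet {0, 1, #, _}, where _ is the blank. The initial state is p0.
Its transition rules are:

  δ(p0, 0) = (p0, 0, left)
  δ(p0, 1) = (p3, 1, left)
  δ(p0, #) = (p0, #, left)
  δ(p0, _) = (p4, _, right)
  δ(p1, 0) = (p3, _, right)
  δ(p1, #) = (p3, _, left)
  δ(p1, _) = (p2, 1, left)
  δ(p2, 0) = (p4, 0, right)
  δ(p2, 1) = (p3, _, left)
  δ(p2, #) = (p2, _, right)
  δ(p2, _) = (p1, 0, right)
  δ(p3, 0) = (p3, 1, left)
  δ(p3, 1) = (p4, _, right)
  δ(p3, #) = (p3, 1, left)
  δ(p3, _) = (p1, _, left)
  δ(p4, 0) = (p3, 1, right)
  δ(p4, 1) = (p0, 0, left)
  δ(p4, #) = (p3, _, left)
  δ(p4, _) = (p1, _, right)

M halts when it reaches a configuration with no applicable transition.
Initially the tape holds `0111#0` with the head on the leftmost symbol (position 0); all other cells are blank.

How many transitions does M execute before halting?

state=p0 head=0 tape=_[0]111#0   (p0,0)→(p0,0,left)
state=p0 head=-1 tape=[_]0111#0   (p0,_)→(p4,_,right)
state=p4 head=0 tape=_[0]111#0   (p4,0)→(p3,1,right)
state=p3 head=1 tape=_1[1]11#0   (p3,1)→(p4,_,right)
state=p4 head=2 tape=_1_[1]1#0   (p4,1)→(p0,0,left)
state=p0 head=1 tape=_1[_]01#0   (p0,_)→(p4,_,right)
state=p4 head=2 tape=_1_[0]1#0   (p4,0)→(p3,1,right)
state=p3 head=3 tape=_1_1[1]#0   (p3,1)→(p4,_,right)
state=p4 head=4 tape=_1_1_[#]0   (p4,#)→(p3,_,left)
state=p3 head=3 tape=_1_1[_]_0   (p3,_)→(p1,_,left)
state=p1 head=2 tape=_1_[1]__0
M halts after 10 transitions.

10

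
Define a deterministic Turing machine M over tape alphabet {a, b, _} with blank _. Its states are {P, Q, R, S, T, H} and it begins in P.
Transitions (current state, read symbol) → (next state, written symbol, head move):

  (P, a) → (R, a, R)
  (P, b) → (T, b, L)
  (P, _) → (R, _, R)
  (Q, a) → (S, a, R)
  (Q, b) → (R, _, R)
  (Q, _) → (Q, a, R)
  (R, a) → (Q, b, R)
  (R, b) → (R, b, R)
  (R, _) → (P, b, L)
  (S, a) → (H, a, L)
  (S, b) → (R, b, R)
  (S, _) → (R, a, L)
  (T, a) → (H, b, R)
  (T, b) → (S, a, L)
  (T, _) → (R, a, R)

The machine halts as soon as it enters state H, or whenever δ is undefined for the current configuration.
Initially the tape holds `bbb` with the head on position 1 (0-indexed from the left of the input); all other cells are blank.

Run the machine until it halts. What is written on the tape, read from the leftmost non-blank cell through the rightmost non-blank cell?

state=P head=1 tape=___b[b]b_   (P,b)→(T,b,L)
state=T head=0 tape=___[b]bb_   (T,b)→(S,a,L)
state=S head=-1 tape=__[_]abb_   (S,_)→(R,a,L)
state=R head=-2 tape=_[_]aabb_   (R,_)→(P,b,L)
state=P head=-3 tape=[_]baabb_   (P,_)→(R,_,R)
state=R head=-2 tape=_[b]aabb_   (R,b)→(R,b,R)
state=R head=-1 tape=_b[a]abb_   (R,a)→(Q,b,R)
state=Q head=0 tape=_bb[a]bb_   (Q,a)→(S,a,R)
state=S head=1 tape=_bba[b]b_   (S,b)→(R,b,R)
state=R head=2 tape=_bbab[b]_   (R,b)→(R,b,R)
state=R head=3 tape=_bbabb[_]   (R,_)→(P,b,L)
state=P head=2 tape=_bbab[b]b   (P,b)→(T,b,L)
state=T head=1 tape=_bba[b]bb   (T,b)→(S,a,L)
state=S head=0 tape=_bb[a]abb   (S,a)→(H,a,L)
state=H head=-1 tape=_b[b]aabb
The non-blank tape span at halt is bbaabb.

bbaabb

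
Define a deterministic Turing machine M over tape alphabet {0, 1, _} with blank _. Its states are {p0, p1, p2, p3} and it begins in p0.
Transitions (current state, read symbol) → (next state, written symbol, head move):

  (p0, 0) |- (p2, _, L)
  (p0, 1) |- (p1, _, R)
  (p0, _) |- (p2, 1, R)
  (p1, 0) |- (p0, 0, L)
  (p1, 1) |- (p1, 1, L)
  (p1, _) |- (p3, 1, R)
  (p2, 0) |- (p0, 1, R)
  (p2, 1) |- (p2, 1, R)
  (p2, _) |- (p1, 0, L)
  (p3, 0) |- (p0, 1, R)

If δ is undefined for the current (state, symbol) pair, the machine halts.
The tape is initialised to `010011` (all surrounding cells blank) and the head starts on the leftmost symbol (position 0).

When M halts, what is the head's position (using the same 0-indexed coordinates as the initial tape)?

-2

state=p0 head=0 tape=___[0]10011   (p0,0)→(p2,_,L)
state=p2 head=-1 tape=__[_]_10011   (p2,_)→(p1,0,L)
state=p1 head=-2 tape=_[_]0_10011   (p1,_)→(p3,1,R)
state=p3 head=-1 tape=_1[0]_10011   (p3,0)→(p0,1,R)
state=p0 head=0 tape=_11[_]10011   (p0,_)→(p2,1,R)
state=p2 head=1 tape=_111[1]0011   (p2,1)→(p2,1,R)
state=p2 head=2 tape=_1111[0]011   (p2,0)→(p0,1,R)
state=p0 head=3 tape=_11111[0]11   (p0,0)→(p2,_,L)
state=p2 head=2 tape=_1111[1]_11   (p2,1)→(p2,1,R)
state=p2 head=3 tape=_11111[_]11   (p2,_)→(p1,0,L)
state=p1 head=2 tape=_1111[1]011   (p1,1)→(p1,1,L)
state=p1 head=1 tape=_111[1]1011   (p1,1)→(p1,1,L)
state=p1 head=0 tape=_11[1]11011   (p1,1)→(p1,1,L)
state=p1 head=-1 tape=_1[1]111011   (p1,1)→(p1,1,L)
state=p1 head=-2 tape=_[1]1111011   (p1,1)→(p1,1,L)
state=p1 head=-3 tape=[_]11111011   (p1,_)→(p3,1,R)
state=p3 head=-2 tape=1[1]1111011
At halt the head is at cell -2.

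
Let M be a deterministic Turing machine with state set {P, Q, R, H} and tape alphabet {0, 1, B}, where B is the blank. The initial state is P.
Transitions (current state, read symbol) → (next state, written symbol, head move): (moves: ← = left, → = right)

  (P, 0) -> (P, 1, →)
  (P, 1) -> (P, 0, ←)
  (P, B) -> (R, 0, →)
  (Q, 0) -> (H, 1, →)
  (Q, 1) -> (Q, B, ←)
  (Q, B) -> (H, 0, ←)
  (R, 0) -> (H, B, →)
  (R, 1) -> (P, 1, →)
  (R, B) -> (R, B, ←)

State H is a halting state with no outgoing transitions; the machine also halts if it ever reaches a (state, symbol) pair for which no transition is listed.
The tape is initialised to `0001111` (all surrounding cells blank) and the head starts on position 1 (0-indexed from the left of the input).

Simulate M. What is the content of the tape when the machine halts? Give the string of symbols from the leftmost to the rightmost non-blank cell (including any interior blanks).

state=P head=1 tape=B0[0]01111   (P,0)→(P,1,→)
state=P head=2 tape=B01[0]1111   (P,0)→(P,1,→)
state=P head=3 tape=B011[1]111   (P,1)→(P,0,←)
state=P head=2 tape=B01[1]0111   (P,1)→(P,0,←)
state=P head=1 tape=B0[1]00111   (P,1)→(P,0,←)
state=P head=0 tape=B[0]000111   (P,0)→(P,1,→)
state=P head=1 tape=B1[0]00111   (P,0)→(P,1,→)
state=P head=2 tape=B11[0]0111   (P,0)→(P,1,→)
state=P head=3 tape=B111[0]111   (P,0)→(P,1,→)
state=P head=4 tape=B1111[1]11   (P,1)→(P,0,←)
state=P head=3 tape=B111[1]011   (P,1)→(P,0,←)
state=P head=2 tape=B11[1]0011   (P,1)→(P,0,←)
state=P head=1 tape=B1[1]00011   (P,1)→(P,0,←)
state=P head=0 tape=B[1]000011   (P,1)→(P,0,←)
state=P head=-1 tape=[B]0000011   (P,B)→(R,0,→)
state=R head=0 tape=0[0]000011   (R,0)→(H,B,→)
state=H head=1 tape=0B[0]00011
The non-blank tape span at halt is 0B000011.

0B000011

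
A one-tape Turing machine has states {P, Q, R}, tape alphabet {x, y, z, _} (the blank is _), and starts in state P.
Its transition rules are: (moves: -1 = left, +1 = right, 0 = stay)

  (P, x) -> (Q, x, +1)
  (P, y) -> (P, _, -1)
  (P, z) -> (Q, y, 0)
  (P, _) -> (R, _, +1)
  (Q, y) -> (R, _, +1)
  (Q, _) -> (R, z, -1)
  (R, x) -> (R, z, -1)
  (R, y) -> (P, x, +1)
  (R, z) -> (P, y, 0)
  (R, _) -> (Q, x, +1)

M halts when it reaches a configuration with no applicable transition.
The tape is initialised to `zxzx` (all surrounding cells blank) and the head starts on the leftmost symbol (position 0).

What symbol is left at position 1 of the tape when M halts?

state=P head=0 tape=[z]xzx   (P,z)→(Q,y,0)
state=Q head=0 tape=[y]xzx   (Q,y)→(R,_,+1)
state=R head=1 tape=_[x]zx   (R,x)→(R,z,-1)
state=R head=0 tape=[_]zzx   (R,_)→(Q,x,+1)
state=Q head=1 tape=x[z]zx
Cell 1 holds z when M halts.

z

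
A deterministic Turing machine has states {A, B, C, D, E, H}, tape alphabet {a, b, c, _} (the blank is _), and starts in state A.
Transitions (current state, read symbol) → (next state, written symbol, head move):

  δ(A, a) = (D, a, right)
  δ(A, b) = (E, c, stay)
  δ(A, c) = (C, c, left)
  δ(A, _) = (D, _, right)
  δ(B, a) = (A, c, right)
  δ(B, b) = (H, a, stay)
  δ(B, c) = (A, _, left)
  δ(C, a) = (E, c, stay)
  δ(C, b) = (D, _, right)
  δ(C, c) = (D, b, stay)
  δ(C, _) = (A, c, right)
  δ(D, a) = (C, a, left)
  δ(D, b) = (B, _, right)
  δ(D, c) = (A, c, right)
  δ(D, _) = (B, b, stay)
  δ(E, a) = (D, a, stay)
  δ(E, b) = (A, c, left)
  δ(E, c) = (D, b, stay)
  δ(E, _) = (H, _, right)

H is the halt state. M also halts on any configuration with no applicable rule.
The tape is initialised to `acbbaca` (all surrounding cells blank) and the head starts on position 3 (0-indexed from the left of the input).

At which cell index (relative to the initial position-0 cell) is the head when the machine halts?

state=A head=3 tape=acb[b]aca   (A,b)→(E,c,stay)
state=E head=3 tape=acb[c]aca   (E,c)→(D,b,stay)
state=D head=3 tape=acb[b]aca   (D,b)→(B,_,right)
state=B head=4 tape=acb_[a]ca   (B,a)→(A,c,right)
state=A head=5 tape=acb_c[c]a   (A,c)→(C,c,left)
state=C head=4 tape=acb_[c]ca   (C,c)→(D,b,stay)
state=D head=4 tape=acb_[b]ca   (D,b)→(B,_,right)
state=B head=5 tape=acb__[c]a   (B,c)→(A,_,left)
state=A head=4 tape=acb_[_]_a   (A,_)→(D,_,right)
state=D head=5 tape=acb__[_]a   (D,_)→(B,b,stay)
state=B head=5 tape=acb__[b]a   (B,b)→(H,a,stay)
state=H head=5 tape=acb__[a]a
At halt the head is at cell 5.

5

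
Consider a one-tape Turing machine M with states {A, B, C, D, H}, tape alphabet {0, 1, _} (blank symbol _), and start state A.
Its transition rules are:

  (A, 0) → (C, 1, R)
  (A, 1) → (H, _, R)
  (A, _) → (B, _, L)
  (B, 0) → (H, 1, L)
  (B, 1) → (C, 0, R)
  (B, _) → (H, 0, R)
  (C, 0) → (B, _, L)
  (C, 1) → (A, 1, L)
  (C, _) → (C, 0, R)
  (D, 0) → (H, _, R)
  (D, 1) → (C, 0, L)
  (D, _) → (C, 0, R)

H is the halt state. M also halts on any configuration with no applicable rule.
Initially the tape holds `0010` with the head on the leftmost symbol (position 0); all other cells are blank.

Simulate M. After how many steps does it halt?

A | [0]010   read 0 → write 1, move R, go to C
C | 1[0]10   read 0 → write _, move L, go to B
B | [1]_10   read 1 → write 0, move R, go to C
C | 0[_]10   read _ → write 0, move R, go to C
C | 00[1]0   read 1 → write 1, move L, go to A
A | 0[0]10   read 0 → write 1, move R, go to C
C | 01[1]0   read 1 → write 1, move L, go to A
A | 0[1]10   read 1 → write _, move R, go to H
H | 0_[1]0
M halts after 8 transitions.

8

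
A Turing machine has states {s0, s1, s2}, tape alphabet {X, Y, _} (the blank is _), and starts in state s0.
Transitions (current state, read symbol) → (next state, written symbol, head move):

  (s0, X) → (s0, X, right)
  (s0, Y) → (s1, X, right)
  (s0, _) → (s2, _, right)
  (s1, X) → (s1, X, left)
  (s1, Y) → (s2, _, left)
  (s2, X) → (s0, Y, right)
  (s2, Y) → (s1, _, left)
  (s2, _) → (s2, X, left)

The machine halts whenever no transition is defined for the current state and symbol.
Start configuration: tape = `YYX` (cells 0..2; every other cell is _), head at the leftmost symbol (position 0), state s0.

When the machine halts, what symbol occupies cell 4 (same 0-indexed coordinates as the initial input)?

X

s0 | [Y]YX__   read Y → write X, move right, go to s1
s1 | X[Y]X__   read Y → write _, move left, go to s2
s2 | [X]_X__   read X → write Y, move right, go to s0
s0 | Y[_]X__   read _ → write _, move right, go to s2
s2 | Y_[X]__   read X → write Y, move right, go to s0
s0 | Y_Y[_]_   read _ → write _, move right, go to s2
s2 | Y_Y_[_]   read _ → write X, move left, go to s2
s2 | Y_Y[_]X   read _ → write X, move left, go to s2
s2 | Y_[Y]XX   read Y → write _, move left, go to s1
s1 | Y[_]_XX
Cell 4 holds X when M halts.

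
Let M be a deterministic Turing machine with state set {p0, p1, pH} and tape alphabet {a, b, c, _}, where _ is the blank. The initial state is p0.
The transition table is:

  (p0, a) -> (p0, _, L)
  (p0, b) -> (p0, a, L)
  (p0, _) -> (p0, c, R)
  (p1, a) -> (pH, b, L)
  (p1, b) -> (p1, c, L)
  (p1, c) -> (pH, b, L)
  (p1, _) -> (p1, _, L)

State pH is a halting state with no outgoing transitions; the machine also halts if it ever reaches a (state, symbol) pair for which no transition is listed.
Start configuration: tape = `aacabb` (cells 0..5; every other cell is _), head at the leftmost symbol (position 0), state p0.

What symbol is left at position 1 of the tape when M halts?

_

p0 | _[a]acabb   read a → write _, move L, go to p0
p0 | [_]_acabb   read _ → write c, move R, go to p0
p0 | c[_]acabb   read _ → write c, move R, go to p0
p0 | cc[a]cabb   read a → write _, move L, go to p0
p0 | c[c]_cabb
Cell 1 holds _ when M halts.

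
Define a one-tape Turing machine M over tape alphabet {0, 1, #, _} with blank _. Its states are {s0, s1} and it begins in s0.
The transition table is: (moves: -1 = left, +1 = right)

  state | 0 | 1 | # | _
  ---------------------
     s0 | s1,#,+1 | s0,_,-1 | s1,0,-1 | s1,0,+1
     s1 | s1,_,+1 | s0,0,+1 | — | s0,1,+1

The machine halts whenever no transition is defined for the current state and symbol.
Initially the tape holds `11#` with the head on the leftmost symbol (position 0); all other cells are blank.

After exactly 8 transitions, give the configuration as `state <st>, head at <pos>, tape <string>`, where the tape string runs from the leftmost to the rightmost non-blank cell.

s0 | _[1]1#   read 1 → write _, move -1, go to s0
s0 | [_]_1#   read _ → write 0, move +1, go to s1
s1 | 0[_]1#   read _ → write 1, move +1, go to s0
s0 | 01[1]#   read 1 → write _, move -1, go to s0
s0 | 0[1]_#   read 1 → write _, move -1, go to s0
s0 | [0]__#   read 0 → write #, move +1, go to s1
s1 | #[_]_#   read _ → write 1, move +1, go to s0
s0 | #1[_]#   read _ → write 0, move +1, go to s1
s1 | #10[#]
After 8 steps: state s1, head at 2, tape #10#.

state s1, head at 2, tape #10#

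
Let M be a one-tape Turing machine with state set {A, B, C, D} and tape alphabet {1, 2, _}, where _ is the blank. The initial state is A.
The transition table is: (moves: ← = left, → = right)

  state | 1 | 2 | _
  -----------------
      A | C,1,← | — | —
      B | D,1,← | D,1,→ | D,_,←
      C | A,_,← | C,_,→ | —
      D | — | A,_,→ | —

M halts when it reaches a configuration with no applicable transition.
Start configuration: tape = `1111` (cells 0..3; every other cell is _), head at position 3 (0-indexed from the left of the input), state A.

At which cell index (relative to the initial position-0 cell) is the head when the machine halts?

state=A head=3 tape=_111[1]   (A,1)→(C,1,←)
state=C head=2 tape=_11[1]1   (C,1)→(A,_,←)
state=A head=1 tape=_1[1]_1   (A,1)→(C,1,←)
state=C head=0 tape=_[1]1_1   (C,1)→(A,_,←)
state=A head=-1 tape=[_]_1_1
At halt the head is at cell -1.

-1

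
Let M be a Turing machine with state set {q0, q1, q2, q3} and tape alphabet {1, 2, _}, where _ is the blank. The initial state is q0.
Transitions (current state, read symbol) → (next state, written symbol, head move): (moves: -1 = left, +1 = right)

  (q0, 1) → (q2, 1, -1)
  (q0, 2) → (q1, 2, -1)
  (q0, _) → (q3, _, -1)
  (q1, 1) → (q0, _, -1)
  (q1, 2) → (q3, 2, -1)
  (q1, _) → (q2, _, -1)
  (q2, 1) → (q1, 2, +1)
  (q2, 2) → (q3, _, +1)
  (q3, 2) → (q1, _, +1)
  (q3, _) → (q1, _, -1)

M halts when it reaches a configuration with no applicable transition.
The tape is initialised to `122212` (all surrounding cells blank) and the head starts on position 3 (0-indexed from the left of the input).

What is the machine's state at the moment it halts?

state=q0 head=3 tape=____122[2]12   (q0,2)→(q1,2,-1)
state=q1 head=2 tape=____12[2]212   (q1,2)→(q3,2,-1)
state=q3 head=1 tape=____1[2]2212   (q3,2)→(q1,_,+1)
state=q1 head=2 tape=____1_[2]212   (q1,2)→(q3,2,-1)
state=q3 head=1 tape=____1[_]2212   (q3,_)→(q1,_,-1)
state=q1 head=0 tape=____[1]_2212   (q1,1)→(q0,_,-1)
state=q0 head=-1 tape=___[_]__2212   (q0,_)→(q3,_,-1)
state=q3 head=-2 tape=__[_]___2212   (q3,_)→(q1,_,-1)
state=q1 head=-3 tape=_[_]____2212   (q1,_)→(q2,_,-1)
state=q2 head=-4 tape=[_]_____2212
No transition is defined for (q2, _); M halts in state q2.

q2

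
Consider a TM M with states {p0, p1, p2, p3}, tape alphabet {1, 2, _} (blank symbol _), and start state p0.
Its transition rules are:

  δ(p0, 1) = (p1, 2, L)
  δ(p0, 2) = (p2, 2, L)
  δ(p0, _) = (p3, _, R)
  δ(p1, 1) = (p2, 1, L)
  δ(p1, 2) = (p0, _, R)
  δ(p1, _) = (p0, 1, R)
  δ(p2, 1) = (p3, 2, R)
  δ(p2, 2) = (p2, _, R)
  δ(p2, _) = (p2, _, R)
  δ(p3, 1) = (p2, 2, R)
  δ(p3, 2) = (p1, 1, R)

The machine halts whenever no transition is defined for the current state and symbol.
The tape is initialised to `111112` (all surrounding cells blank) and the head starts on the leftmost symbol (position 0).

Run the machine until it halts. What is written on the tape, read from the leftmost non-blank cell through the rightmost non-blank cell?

22222211

state=p0 head=0 tape=_[1]11112___   (p0,1)→(p1,2,L)
state=p1 head=-1 tape=[_]211112___   (p1,_)→(p0,1,R)
state=p0 head=0 tape=1[2]11112___   (p0,2)→(p2,2,L)
state=p2 head=-1 tape=[1]211112___   (p2,1)→(p3,2,R)
state=p3 head=0 tape=2[2]11112___   (p3,2)→(p1,1,R)
state=p1 head=1 tape=21[1]1112___   (p1,1)→(p2,1,L)
state=p2 head=0 tape=2[1]11112___   (p2,1)→(p3,2,R)
state=p3 head=1 tape=22[1]1112___   (p3,1)→(p2,2,R)
state=p2 head=2 tape=222[1]112___   (p2,1)→(p3,2,R)
state=p3 head=3 tape=2222[1]12___   (p3,1)→(p2,2,R)
state=p2 head=4 tape=22222[1]2___   (p2,1)→(p3,2,R)
state=p3 head=5 tape=222222[2]___   (p3,2)→(p1,1,R)
state=p1 head=6 tape=2222221[_]__   (p1,_)→(p0,1,R)
state=p0 head=7 tape=22222211[_]_   (p0,_)→(p3,_,R)
state=p3 head=8 tape=22222211_[_]
The non-blank tape span at halt is 22222211.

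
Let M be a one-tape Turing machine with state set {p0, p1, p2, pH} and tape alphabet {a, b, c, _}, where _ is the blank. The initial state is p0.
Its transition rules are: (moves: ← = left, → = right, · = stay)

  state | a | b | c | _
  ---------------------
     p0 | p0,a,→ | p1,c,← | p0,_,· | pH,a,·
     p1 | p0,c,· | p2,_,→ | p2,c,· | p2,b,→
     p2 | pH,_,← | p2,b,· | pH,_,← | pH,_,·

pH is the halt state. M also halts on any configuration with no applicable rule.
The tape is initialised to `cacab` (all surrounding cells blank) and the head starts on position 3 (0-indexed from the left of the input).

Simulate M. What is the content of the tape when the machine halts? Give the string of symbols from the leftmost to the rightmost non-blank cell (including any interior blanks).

cacac

state=p0 head=3 tape=cac[a]b   (p0,a)→(p0,a,→)
state=p0 head=4 tape=caca[b]   (p0,b)→(p1,c,←)
state=p1 head=3 tape=cac[a]c   (p1,a)→(p0,c,·)
state=p0 head=3 tape=cac[c]c   (p0,c)→(p0,_,·)
state=p0 head=3 tape=cac[_]c   (p0,_)→(pH,a,·)
state=pH head=3 tape=cac[a]c
The non-blank tape span at halt is cacac.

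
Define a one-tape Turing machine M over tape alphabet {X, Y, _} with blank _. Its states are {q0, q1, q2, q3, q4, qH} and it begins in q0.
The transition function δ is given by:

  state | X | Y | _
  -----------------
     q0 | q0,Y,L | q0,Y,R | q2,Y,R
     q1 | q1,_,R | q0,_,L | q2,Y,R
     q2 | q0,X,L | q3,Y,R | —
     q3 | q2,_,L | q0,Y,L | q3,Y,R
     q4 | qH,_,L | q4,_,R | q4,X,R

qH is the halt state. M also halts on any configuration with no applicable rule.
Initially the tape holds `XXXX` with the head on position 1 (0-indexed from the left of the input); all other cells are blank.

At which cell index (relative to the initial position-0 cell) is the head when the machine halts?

5

q0 | _X[X]XX__   read X → write Y, move L, go to q0
q0 | _[X]YXX__   read X → write Y, move L, go to q0
q0 | [_]YYXX__   read _ → write Y, move R, go to q2
q2 | Y[Y]YXX__   read Y → write Y, move R, go to q3
q3 | YY[Y]XX__   read Y → write Y, move L, go to q0
q0 | Y[Y]YXX__   read Y → write Y, move R, go to q0
q0 | YY[Y]XX__   read Y → write Y, move R, go to q0
q0 | YYY[X]X__   read X → write Y, move L, go to q0
q0 | YY[Y]YX__   read Y → write Y, move R, go to q0
q0 | YYY[Y]X__   read Y → write Y, move R, go to q0
q0 | YYYY[X]__   read X → write Y, move L, go to q0
q0 | YYY[Y]Y__   read Y → write Y, move R, go to q0
q0 | YYYY[Y]__   read Y → write Y, move R, go to q0
q0 | YYYYY[_]_   read _ → write Y, move R, go to q2
q2 | YYYYYY[_]
At halt the head is at cell 5.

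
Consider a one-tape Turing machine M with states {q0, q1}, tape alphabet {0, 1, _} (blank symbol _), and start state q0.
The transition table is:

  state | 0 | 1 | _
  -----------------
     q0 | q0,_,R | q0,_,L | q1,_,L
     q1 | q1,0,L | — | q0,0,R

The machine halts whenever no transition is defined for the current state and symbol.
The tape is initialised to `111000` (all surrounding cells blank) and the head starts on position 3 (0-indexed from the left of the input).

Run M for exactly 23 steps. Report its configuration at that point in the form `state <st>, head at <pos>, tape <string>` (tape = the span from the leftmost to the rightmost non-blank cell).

state q0, head at 6, tape 11100

q0 | 111[0]00_   read 0 → write _, move R, go to q0
q0 | 111_[0]0_   read 0 → write _, move R, go to q0
q0 | 111__[0]_   read 0 → write _, move R, go to q0
q0 | 111___[_]   read _ → write _, move L, go to q1
q1 | 111__[_]_   read _ → write 0, move R, go to q0
q0 | 111__0[_]   read _ → write _, move L, go to q1
q1 | 111__[0]_   read 0 → write 0, move L, go to q1
q1 | 111_[_]0_   read _ → write 0, move R, go to q0
q0 | 111_0[0]_   read 0 → write _, move R, go to q0
q0 | 111_0_[_]   read _ → write _, move L, go to q1
q1 | 111_0[_]_   read _ → write 0, move R, go to q0
q0 | 111_00[_]   read _ → write _, move L, go to q1
q1 | 111_0[0]_   read 0 → write 0, move L, go to q1
q1 | 111_[0]0_   read 0 → write 0, move L, go to q1
q1 | 111[_]00_   read _ → write 0, move R, go to q0
q0 | 1110[0]0_   read 0 → write _, move R, go to q0
q0 | 1110_[0]_   read 0 → write _, move R, go to q0
q0 | 1110__[_]   read _ → write _, move L, go to q1
q1 | 1110_[_]_   read _ → write 0, move R, go to q0
q0 | 1110_0[_]   read _ → write _, move L, go to q1
q1 | 1110_[0]_   read 0 → write 0, move L, go to q1
q1 | 1110[_]0_   read _ → write 0, move R, go to q0
q0 | 11100[0]_   read 0 → write _, move R, go to q0
q0 | 11100_[_]
After 23 steps: state q0, head at 6, tape 11100.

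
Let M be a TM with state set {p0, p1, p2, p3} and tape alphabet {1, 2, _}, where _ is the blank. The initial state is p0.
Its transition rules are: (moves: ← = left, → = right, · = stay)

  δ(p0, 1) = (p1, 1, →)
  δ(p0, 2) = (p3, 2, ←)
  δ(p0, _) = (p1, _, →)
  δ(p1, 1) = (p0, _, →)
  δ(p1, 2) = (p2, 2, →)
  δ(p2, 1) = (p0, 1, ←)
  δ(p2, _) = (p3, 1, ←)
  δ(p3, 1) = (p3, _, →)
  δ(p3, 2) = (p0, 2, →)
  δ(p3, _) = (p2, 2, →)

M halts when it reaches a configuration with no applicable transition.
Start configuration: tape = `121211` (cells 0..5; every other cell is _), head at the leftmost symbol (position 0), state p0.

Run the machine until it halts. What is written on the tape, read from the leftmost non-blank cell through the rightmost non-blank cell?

p0 | [1]21211__   read 1 → write 1, move →, go to p1
p1 | 1[2]1211__   read 2 → write 2, move →, go to p2
p2 | 12[1]211__   read 1 → write 1, move ←, go to p0
p0 | 1[2]1211__   read 2 → write 2, move ←, go to p3
p3 | [1]21211__   read 1 → write _, move →, go to p3
p3 | _[2]1211__   read 2 → write 2, move →, go to p0
p0 | _2[1]211__   read 1 → write 1, move →, go to p1
p1 | _21[2]11__   read 2 → write 2, move →, go to p2
p2 | _212[1]1__   read 1 → write 1, move ←, go to p0
p0 | _21[2]11__   read 2 → write 2, move ←, go to p3
p3 | _2[1]211__   read 1 → write _, move →, go to p3
p3 | _2_[2]11__   read 2 → write 2, move →, go to p0
p0 | _2_2[1]1__   read 1 → write 1, move →, go to p1
p1 | _2_21[1]__   read 1 → write _, move →, go to p0
p0 | _2_21_[_]_   read _ → write _, move →, go to p1
p1 | _2_21__[_]
The non-blank tape span at halt is 2_21.

2_21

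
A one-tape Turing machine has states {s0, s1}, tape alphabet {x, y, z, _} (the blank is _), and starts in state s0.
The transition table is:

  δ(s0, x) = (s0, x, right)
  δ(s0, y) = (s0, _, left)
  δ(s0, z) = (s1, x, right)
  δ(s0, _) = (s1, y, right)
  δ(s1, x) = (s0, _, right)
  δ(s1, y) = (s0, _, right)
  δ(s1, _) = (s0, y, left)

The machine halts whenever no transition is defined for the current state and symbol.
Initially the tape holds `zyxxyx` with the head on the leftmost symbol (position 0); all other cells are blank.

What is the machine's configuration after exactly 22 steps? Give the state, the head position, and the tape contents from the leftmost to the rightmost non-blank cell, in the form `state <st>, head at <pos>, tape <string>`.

state s0, head at 6, tape x_xxy_yy

s0 | [z]yxxyx__   read z → write x, move right, go to s1
s1 | x[y]xxyx__   read y → write _, move right, go to s0
s0 | x_[x]xyx__   read x → write x, move right, go to s0
s0 | x_x[x]yx__   read x → write x, move right, go to s0
s0 | x_xx[y]x__   read y → write _, move left, go to s0
s0 | x_x[x]_x__   read x → write x, move right, go to s0
s0 | x_xx[_]x__   read _ → write y, move right, go to s1
s1 | x_xxy[x]__   read x → write _, move right, go to s0
s0 | x_xxy_[_]_   read _ → write y, move right, go to s1
s1 | x_xxy_y[_]   read _ → write y, move left, go to s0
s0 | x_xxy_[y]y   read y → write _, move left, go to s0
s0 | x_xxy[_]_y   read _ → write y, move right, go to s1
s1 | x_xxyy[_]y   read _ → write y, move left, go to s0
s0 | x_xxy[y]yy   read y → write _, move left, go to s0
s0 | x_xx[y]_yy   read y → write _, move left, go to s0
s0 | x_x[x]__yy   read x → write x, move right, go to s0
s0 | x_xx[_]_yy   read _ → write y, move right, go to s1
s1 | x_xxy[_]yy   read _ → write y, move left, go to s0
s0 | x_xx[y]yyy   read y → write _, move left, go to s0
s0 | x_x[x]_yyy   read x → write x, move right, go to s0
s0 | x_xx[_]yyy   read _ → write y, move right, go to s1
s1 | x_xxy[y]yy   read y → write _, move right, go to s0
s0 | x_xxy_[y]y
After 22 steps: state s0, head at 6, tape x_xxy_yy.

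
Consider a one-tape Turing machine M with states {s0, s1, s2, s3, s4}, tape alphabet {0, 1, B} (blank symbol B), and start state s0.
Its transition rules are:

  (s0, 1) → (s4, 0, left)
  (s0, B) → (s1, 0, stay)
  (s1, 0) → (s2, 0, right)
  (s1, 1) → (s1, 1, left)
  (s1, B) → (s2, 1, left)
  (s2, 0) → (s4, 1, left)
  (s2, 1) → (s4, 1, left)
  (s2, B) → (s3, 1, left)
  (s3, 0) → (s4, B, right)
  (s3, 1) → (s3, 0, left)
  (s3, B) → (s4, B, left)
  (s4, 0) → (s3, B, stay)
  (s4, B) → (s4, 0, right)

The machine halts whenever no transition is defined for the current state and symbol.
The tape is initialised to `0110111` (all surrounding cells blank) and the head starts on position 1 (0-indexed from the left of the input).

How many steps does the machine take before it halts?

15

s0 | BB0[1]10111   read 1 → write 0, move left, go to s4
s4 | BB[0]010111   read 0 → write B, move stay, go to s3
s3 | BB[B]010111   read B → write B, move left, go to s4
s4 | B[B]B010111   read B → write 0, move right, go to s4
s4 | B0[B]010111   read B → write 0, move right, go to s4
s4 | B00[0]10111   read 0 → write B, move stay, go to s3
s3 | B00[B]10111   read B → write B, move left, go to s4
s4 | B0[0]B10111   read 0 → write B, move stay, go to s3
s3 | B0[B]B10111   read B → write B, move left, go to s4
s4 | B[0]BB10111   read 0 → write B, move stay, go to s3
s3 | B[B]BB10111   read B → write B, move left, go to s4
s4 | [B]BBB10111   read B → write 0, move right, go to s4
s4 | 0[B]BB10111   read B → write 0, move right, go to s4
s4 | 00[B]B10111   read B → write 0, move right, go to s4
s4 | 000[B]10111   read B → write 0, move right, go to s4
s4 | 0000[1]0111
M halts after 15 transitions.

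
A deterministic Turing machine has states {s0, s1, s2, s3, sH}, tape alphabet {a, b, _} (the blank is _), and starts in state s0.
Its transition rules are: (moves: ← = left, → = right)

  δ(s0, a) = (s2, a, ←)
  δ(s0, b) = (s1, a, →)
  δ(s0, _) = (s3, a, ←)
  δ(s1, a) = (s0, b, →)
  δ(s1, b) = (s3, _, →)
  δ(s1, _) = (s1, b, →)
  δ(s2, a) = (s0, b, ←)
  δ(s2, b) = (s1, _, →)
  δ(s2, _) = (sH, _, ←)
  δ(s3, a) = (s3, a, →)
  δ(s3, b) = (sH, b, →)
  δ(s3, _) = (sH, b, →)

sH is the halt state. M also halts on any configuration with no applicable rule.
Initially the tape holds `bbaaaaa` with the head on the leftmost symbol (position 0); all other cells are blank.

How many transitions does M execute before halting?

8

state=s0 head=0 tape=[b]baaaaa__   (s0,b)→(s1,a,→)
state=s1 head=1 tape=a[b]aaaaa__   (s1,b)→(s3,_,→)
state=s3 head=2 tape=a_[a]aaaa__   (s3,a)→(s3,a,→)
state=s3 head=3 tape=a_a[a]aaa__   (s3,a)→(s3,a,→)
state=s3 head=4 tape=a_aa[a]aa__   (s3,a)→(s3,a,→)
state=s3 head=5 tape=a_aaa[a]a__   (s3,a)→(s3,a,→)
state=s3 head=6 tape=a_aaaa[a]__   (s3,a)→(s3,a,→)
state=s3 head=7 tape=a_aaaaa[_]_   (s3,_)→(sH,b,→)
state=sH head=8 tape=a_aaaaab[_]
M halts after 8 transitions.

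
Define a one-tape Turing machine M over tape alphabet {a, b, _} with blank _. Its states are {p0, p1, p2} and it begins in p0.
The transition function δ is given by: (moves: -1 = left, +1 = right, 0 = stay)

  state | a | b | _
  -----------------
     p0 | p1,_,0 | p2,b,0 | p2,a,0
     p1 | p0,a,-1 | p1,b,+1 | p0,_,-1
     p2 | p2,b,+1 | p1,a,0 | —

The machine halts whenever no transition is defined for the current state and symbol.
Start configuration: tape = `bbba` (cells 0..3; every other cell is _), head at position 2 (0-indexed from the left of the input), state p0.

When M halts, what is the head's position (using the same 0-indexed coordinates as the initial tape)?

state=p0 head=2 tape=_bb[b]a_   (p0,b)→(p2,b,0)
state=p2 head=2 tape=_bb[b]a_   (p2,b)→(p1,a,0)
state=p1 head=2 tape=_bb[a]a_   (p1,a)→(p0,a,-1)
state=p0 head=1 tape=_b[b]aa_   (p0,b)→(p2,b,0)
state=p2 head=1 tape=_b[b]aa_   (p2,b)→(p1,a,0)
state=p1 head=1 tape=_b[a]aa_   (p1,a)→(p0,a,-1)
state=p0 head=0 tape=_[b]aaa_   (p0,b)→(p2,b,0)
state=p2 head=0 tape=_[b]aaa_   (p2,b)→(p1,a,0)
state=p1 head=0 tape=_[a]aaa_   (p1,a)→(p0,a,-1)
state=p0 head=-1 tape=[_]aaaa_   (p0,_)→(p2,a,0)
state=p2 head=-1 tape=[a]aaaa_   (p2,a)→(p2,b,+1)
state=p2 head=0 tape=b[a]aaa_   (p2,a)→(p2,b,+1)
state=p2 head=1 tape=bb[a]aa_   (p2,a)→(p2,b,+1)
state=p2 head=2 tape=bbb[a]a_   (p2,a)→(p2,b,+1)
state=p2 head=3 tape=bbbb[a]_   (p2,a)→(p2,b,+1)
state=p2 head=4 tape=bbbbb[_]
At halt the head is at cell 4.

4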